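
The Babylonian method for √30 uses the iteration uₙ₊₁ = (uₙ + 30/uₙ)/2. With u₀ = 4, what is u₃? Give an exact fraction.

u₁ = (4 + 30/4)/2 = 23/4.
u₂ = (23/4 + 30/(23/4))/2 = 1009/184.
u₃ = (1009/184 + 30/(1009/184))/2 = 2033761/371312.

2033761/371312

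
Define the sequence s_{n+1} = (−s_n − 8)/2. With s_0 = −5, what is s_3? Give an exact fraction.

s_1 = (−(−5) − 8)/2 = −3/2.
s_2 = (−(−3/2) − 8)/2 = −13/4.
s_3 = (−(−13/4) − 8)/2 = −19/8.

−19/8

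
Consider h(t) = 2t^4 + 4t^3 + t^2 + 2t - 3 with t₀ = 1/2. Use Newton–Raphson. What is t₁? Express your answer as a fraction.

h'(t) = 8t^3 + 12t^2 + 2t + 2.
h(1/2) = -9/8, h'(1/2) = 7, so t₁ = (1/2) - (-9/8)/7 = 37/56.

37/56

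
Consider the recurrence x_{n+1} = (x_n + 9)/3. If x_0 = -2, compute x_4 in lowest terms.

x_1 = ((-2) + 9)/3 = 7/3.
x_2 = ((7/3) + 9)/3 = 34/9.
x_3 = ((34/9) + 9)/3 = 115/27.
x_4 = ((115/27) + 9)/3 = 358/81.

358/81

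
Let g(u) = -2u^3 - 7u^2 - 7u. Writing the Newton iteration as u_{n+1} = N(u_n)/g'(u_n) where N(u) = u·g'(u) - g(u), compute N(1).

g'(u) = -6u^2 - 14u - 7.
N(u) = u·g'(u) - g(u) = u·(-6u^2 - 14u - 7) - (-2u^3 - 7u^2 - 7u) = -4u^3 - 7u^2.
N(1) = -11.

-11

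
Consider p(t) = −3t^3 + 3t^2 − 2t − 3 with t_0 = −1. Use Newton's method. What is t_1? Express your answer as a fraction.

−12/17

p'(t) = −9t^2 + 6t − 2.
p(−1) = 5, p'(−1) = −17, so t_1 = (−1) − 5/(−17) = −12/17.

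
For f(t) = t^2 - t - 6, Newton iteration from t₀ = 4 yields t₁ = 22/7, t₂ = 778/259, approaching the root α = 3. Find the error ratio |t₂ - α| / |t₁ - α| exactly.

t₁ - α = 22/7 - 3 = 1/7, so |t₁ - α| = 1/7.
t₂ - α = 778/259 - 3 = 1/259, so |t₂ - α| = 1/259.
Ratio = (1/259) / (1/7) = 1/37.

1/37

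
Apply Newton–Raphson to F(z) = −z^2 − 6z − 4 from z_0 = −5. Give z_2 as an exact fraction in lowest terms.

−377/72

F'(z) = −2z − 6.
F(−5) = 1, F'(−5) = 4, so z_1 = (−5) − 1/4 = −21/4.
F(−21/4) = −1/16, F'(−21/4) = 9/2, so z_2 = (−21/4) − (−1/16)/(9/2) = −377/72.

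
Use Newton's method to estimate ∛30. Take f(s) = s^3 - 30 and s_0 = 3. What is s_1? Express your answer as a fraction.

f'(s) = 3s^2.
f(3) = -3, f'(3) = 27, so s_1 = 3 - (-3)/27 = 28/9.

28/9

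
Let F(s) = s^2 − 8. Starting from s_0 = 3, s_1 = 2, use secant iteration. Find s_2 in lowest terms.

14/5

F(3) = 1, F(2) = −4. s_2 = 2 − (−4)·(2 − 3)/((−4) − 1) = 14/5.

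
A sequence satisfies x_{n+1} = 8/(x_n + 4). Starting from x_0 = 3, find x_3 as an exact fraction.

36/25

x_1 = 8/(3 + 4) = 8/7.
x_2 = 8/(8/7 + 4) = 14/9.
x_3 = 8/(14/9 + 4) = 36/25.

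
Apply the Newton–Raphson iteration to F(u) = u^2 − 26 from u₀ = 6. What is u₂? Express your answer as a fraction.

1897/372

F'(u) = 2u.
F(6) = 10, F'(6) = 12, so u₁ = 6 − 10/12 = 31/6.
F(31/6) = 25/36, F'(31/6) = 31/3, so u₂ = (31/6) − (25/36)/(31/3) = 1897/372.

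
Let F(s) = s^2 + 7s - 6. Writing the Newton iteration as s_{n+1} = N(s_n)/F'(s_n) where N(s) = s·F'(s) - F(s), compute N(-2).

F'(s) = 2s + 7.
N(s) = s·F'(s) - F(s) = s·(2s + 7) - (s^2 + 7s - 6) = s^2 + 6.
N(-2) = 10.

10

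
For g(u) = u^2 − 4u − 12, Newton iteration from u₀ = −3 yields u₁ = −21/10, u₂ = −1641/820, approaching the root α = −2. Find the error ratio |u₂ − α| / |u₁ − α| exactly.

1/82

u₁ − α = −21/10 − (−2) = −21/10 + 2 = −1/10, so |u₁ − α| = 1/10.
u₂ − α = −1641/820 − (−2) = −1641/820 + 2 = −1/820, so |u₂ − α| = 1/820.
Ratio = (1/820) / (1/10) = 1/82.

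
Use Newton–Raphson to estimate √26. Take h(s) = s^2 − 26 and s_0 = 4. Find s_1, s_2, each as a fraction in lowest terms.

s_1 = 21/4, s_2 = 857/168

h'(s) = 2s.
h(4) = −10, h'(4) = 8, so s_1 = 4 − (−10)/8 = 21/4.
h(21/4) = 25/16, h'(21/4) = 21/2, so s_2 = (21/4) − (25/16)/(21/2) = 857/168.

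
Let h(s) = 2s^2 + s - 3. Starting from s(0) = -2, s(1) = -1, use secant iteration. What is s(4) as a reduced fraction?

-691/461

h(-2) = 3, h(-1) = -2. s(2) = (-1) - (-2)·((-1) - (-2))/((-2) - 3) = -7/5.
h(-1) = -2, h(-7/5) = -12/25. s(3) = (-7/5) - (-12/25)·((-7/5) - (-1))/((-12/25) - (-2)) = -29/19.
h(-7/5) = -12/25, h(-29/19) = 48/361. s(4) = (-29/19) - (48/361)·((-29/19) - (-7/5))/((48/361) - (-12/25)) = -691/461.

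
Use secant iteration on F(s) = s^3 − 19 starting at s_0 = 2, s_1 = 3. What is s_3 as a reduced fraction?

F(2) = −11, F(3) = 8. s_2 = 3 − 8·(3 − 2)/(8 − (−11)) = 49/19.
F(3) = 8, F(49/19) = −12672/6859. s_3 = (49/19) − (−12672/6859)·((49/19) − 3)/((−12672/6859) − 8) = 22441/8443.

22441/8443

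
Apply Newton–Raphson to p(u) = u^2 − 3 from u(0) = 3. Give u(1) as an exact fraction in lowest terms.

2

p'(u) = 2u.
p(3) = 6, p'(3) = 6, so u(1) = 3 − 6/6 = 2.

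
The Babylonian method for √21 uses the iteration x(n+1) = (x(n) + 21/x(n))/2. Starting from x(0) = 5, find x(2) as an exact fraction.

x(1) = (5 + 21/5)/2 = 23/5.
x(2) = (23/5 + 21/(23/5))/2 = 527/115.

527/115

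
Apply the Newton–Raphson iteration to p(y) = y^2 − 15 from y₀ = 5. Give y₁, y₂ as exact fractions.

y₁ = 4, y₂ = 31/8

p'(y) = 2y.
p(5) = 10, p'(5) = 10, so y₁ = 5 − 10/10 = 4.
p(4) = 1, p'(4) = 8, so y₂ = 4 − 1/8 = 31/8.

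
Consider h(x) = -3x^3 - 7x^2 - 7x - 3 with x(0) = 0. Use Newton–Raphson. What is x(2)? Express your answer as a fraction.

h'(x) = -9x^2 - 14x - 7.
h(0) = -3, h'(0) = -7, so x(1) = 0 - (-3)/(-7) = -3/7.
h(-3/7) = -360/343, h'(-3/7) = -130/49, so x(2) = (-3/7) - (-360/343)/(-130/49) = -75/91.

-75/91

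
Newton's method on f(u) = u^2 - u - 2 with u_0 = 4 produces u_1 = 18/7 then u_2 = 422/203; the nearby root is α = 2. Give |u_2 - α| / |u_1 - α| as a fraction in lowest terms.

u_1 - α = 18/7 - 2 = 4/7, so |u_1 - α| = 4/7.
u_2 - α = 422/203 - 2 = 16/203, so |u_2 - α| = 16/203.
Ratio = (16/203) / (4/7) = 4/29.

4/29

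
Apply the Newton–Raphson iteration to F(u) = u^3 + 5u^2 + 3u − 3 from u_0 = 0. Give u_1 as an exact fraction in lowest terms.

F'(u) = 3u^2 + 10u + 3.
F(0) = −3, F'(0) = 3, so u_1 = 0 − (−3)/3 = 1.

1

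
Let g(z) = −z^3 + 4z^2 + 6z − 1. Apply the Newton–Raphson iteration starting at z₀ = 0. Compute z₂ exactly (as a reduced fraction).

119/783

g'(z) = −3z^2 + 8z + 6.
g(0) = −1, g'(0) = 6, so z₁ = 0 − (−1)/6 = 1/6.
g(1/6) = 23/216, g'(1/6) = 29/4, so z₂ = (1/6) − (23/216)/(29/4) = 119/783.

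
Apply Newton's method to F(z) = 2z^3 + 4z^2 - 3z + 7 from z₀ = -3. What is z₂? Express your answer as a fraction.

-1435909/491265

F'(z) = 6z^2 + 8z - 3.
F(-3) = -2, F'(-3) = 27, so z₁ = (-3) - (-2)/27 = -79/27.
F(-79/27) = -1496/19683, F'(-79/27) = 6065/243, so z₂ = (-79/27) - (-1496/19683)/(6065/243) = -1435909/491265.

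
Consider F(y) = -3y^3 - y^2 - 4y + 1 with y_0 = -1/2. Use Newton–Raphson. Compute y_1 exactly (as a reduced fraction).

2/21

F'(y) = -9y^2 - 2y - 4.
F(-1/2) = 25/8, F'(-1/2) = -21/4, so y_1 = (-1/2) - (25/8)/(-21/4) = 2/21.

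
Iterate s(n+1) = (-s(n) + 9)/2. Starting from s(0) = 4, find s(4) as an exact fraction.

49/16

s(1) = (-4 + 9)/2 = 5/2.
s(2) = (-(5/2) + 9)/2 = 13/4.
s(3) = (-(13/4) + 9)/2 = 23/8.
s(4) = (-(23/8) + 9)/2 = 49/16.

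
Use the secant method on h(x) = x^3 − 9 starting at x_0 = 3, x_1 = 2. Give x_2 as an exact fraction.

h(3) = 18, h(2) = −1. x_2 = 2 − (−1)·(2 − 3)/((−1) − 18) = 39/19.

39/19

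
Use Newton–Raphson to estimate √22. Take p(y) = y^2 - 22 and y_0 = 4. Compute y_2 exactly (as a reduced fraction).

p'(y) = 2y.
p(4) = -6, p'(4) = 8, so y_1 = 4 - (-6)/8 = 19/4.
p(19/4) = 9/16, p'(19/4) = 19/2, so y_2 = (19/4) - (9/16)/(19/2) = 713/152.

713/152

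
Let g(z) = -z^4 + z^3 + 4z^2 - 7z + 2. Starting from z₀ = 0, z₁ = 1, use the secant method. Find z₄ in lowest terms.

g(0) = 2, g(1) = -1. z₂ = 1 - (-1)·(1 - 0)/((-1) - 2) = 2/3.
g(1) = -1, g(2/3) = -64/81. z₃ = (2/3) - (-64/81)·((2/3) - 1)/((-64/81) - (-1)) = -10/17.
g(2/3) = -64/81, g(-10/17) = 599552/83521. z₄ = (-10/17) - (599552/83521)·((-10/17) - (2/3))/((599552/83521) - (-64/81)) = 456742/842329.

456742/842329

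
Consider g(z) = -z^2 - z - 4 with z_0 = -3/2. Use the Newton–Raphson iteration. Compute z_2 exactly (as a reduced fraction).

g'(z) = -2z - 1.
g(-3/2) = -19/4, g'(-3/2) = 2, so z_1 = (-3/2) - (-19/4)/2 = 7/8.
g(7/8) = -361/64, g'(7/8) = -11/4, so z_2 = (7/8) - (-361/64)/(-11/4) = -207/176.

-207/176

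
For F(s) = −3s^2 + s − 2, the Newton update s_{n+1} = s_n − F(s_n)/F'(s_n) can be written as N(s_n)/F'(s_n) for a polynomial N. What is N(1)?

−1

F'(s) = −6s + 1.
N(s) = s·F'(s) − F(s) = s·(−6s + 1) − (−3s^2 + s − 2) = −3s^2 + 2.
N(1) = −1.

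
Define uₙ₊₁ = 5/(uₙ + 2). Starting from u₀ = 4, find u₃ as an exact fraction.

u₁ = 5/(4 + 2) = 5/6.
u₂ = 5/(5/6 + 2) = 30/17.
u₃ = 5/(30/17 + 2) = 85/64.

85/64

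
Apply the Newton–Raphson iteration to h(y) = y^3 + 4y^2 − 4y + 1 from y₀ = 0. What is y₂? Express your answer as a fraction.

h'(y) = 3y^2 + 8y − 4.
h(0) = 1, h'(0) = −4, so y₁ = 0 − 1/(−4) = 1/4.
h(1/4) = 17/64, h'(1/4) = −29/16, so y₂ = (1/4) − (17/64)/(−29/16) = 23/58.

23/58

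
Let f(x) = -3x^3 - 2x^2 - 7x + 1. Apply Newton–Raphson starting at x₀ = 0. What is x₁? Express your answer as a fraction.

f'(x) = -9x^2 - 4x - 7.
f(0) = 1, f'(0) = -7, so x₁ = 0 - 1/(-7) = 1/7.

1/7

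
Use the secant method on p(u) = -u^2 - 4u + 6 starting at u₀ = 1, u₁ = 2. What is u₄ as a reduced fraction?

p(1) = 1, p(2) = -6. u₂ = 2 - (-6)·(2 - 1)/((-6) - 1) = 8/7.
p(2) = -6, p(8/7) = 6/49. u₃ = (8/7) - (6/49)·((8/7) - 2)/((6/49) - (-6)) = 29/25.
p(8/7) = 6/49, p(29/25) = 9/625. u₄ = (29/25) - (9/625)·((29/25) - (8/7))/((9/625) - (6/49)) = 1282/1103.

1282/1103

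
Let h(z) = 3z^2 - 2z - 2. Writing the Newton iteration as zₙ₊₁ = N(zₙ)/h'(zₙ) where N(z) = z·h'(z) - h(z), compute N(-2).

h'(z) = 6z - 2.
N(z) = z·h'(z) - h(z) = z·(6z - 2) - (3z^2 - 2z - 2) = 3z^2 + 2.
N(-2) = 14.

14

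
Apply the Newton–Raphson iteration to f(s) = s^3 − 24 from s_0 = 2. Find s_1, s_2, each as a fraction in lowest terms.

f'(s) = 3s^2.
f(2) = −16, f'(2) = 12, so s_1 = 2 − (−16)/12 = 10/3.
f(10/3) = 352/27, f'(10/3) = 100/3, so s_2 = (10/3) − (352/27)/(100/3) = 662/225.

s_1 = 10/3, s_2 = 662/225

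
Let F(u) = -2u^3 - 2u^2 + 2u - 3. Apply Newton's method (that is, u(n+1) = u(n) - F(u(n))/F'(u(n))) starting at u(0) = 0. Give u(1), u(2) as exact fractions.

F'(u) = -6u^2 - 4u + 2.
F(0) = -3, F'(0) = 2, so u(1) = 0 - (-3)/2 = 3/2.
F(3/2) = -45/4, F'(3/2) = -35/2, so u(2) = (3/2) - (-45/4)/(-35/2) = 6/7.

u(1) = 3/2, u(2) = 6/7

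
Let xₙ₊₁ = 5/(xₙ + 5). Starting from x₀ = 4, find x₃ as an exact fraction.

50/59

x₁ = 5/(4 + 5) = 5/9.
x₂ = 5/(5/9 + 5) = 9/10.
x₃ = 5/(9/10 + 5) = 50/59.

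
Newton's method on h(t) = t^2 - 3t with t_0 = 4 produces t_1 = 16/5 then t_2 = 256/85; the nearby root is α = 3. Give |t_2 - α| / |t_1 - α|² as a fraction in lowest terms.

t_1 - α = 16/5 - 3 = 1/5, so |t_1 - α| = 1/5.
t_2 - α = 256/85 - 3 = 1/85, so |t_2 - α| = 1/85.
|t_1 - α|² = 1/25.
Ratio = (1/85) / (1/25) = 5/17.

5/17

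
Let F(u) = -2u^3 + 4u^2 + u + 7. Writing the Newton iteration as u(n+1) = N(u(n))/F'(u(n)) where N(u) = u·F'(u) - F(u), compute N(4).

F'(u) = -6u^2 + 8u + 1.
N(u) = u·F'(u) - F(u) = u·(-6u^2 + 8u + 1) - (-2u^3 + 4u^2 + u + 7) = -4u^3 + 4u^2 - 7.
N(4) = -199.

-199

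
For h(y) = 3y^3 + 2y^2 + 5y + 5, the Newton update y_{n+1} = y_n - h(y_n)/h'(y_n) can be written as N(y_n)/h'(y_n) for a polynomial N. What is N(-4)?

-357

h'(y) = 9y^2 + 4y + 5.
N(y) = y·h'(y) - h(y) = y·(9y^2 + 4y + 5) - (3y^3 + 2y^2 + 5y + 5) = 6y^3 + 2y^2 - 5.
N(-4) = -357.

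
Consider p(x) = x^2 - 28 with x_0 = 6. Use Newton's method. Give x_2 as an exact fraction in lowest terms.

p'(x) = 2x.
p(6) = 8, p'(6) = 12, so x_1 = 6 - 8/12 = 16/3.
p(16/3) = 4/9, p'(16/3) = 32/3, so x_2 = (16/3) - (4/9)/(32/3) = 127/24.

127/24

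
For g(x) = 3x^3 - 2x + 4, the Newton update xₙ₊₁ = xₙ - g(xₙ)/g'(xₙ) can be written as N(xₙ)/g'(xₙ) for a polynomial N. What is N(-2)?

g'(x) = 9x^2 - 2.
N(x) = x·g'(x) - g(x) = x·(9x^2 - 2) - (3x^3 - 2x + 4) = 6x^3 - 4.
N(-2) = -52.

-52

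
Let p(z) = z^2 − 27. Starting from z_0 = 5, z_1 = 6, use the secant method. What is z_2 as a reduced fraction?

57/11

p(5) = −2, p(6) = 9. z_2 = 6 − 9·(6 − 5)/(9 − (−2)) = 57/11.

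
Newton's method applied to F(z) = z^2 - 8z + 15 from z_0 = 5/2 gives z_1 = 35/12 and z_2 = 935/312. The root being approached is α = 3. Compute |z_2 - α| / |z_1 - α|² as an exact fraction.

z_1 - α = 35/12 - 3 = -1/12, so |z_1 - α| = 1/12.
z_2 - α = 935/312 - 3 = -1/312, so |z_2 - α| = 1/312.
|z_1 - α|² = 1/144.
Ratio = (1/312) / (1/144) = 6/13.

6/13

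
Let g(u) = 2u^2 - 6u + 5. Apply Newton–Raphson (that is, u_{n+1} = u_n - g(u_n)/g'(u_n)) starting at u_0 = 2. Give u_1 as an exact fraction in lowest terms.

3/2

g'(u) = 4u - 6.
g(2) = 1, g'(2) = 2, so u_1 = 2 - 1/2 = 3/2.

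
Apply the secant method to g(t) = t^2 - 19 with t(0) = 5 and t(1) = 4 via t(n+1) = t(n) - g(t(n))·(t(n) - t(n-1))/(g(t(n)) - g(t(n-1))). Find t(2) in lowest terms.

g(5) = 6, g(4) = -3. t(2) = 4 - (-3)·(4 - 5)/((-3) - 6) = 13/3.

13/3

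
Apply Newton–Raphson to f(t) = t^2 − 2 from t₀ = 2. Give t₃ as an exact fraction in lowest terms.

f'(t) = 2t.
f(2) = 2, f'(2) = 4, so t₁ = 2 − 2/4 = 3/2.
f(3/2) = 1/4, f'(3/2) = 3, so t₂ = (3/2) − (1/4)/3 = 17/12.
f(17/12) = 1/144, f'(17/12) = 17/6, so t₃ = (17/12) − (1/144)/(17/6) = 577/408.

577/408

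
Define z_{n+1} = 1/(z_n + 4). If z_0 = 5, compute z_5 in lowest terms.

z_1 = 1/(5 + 4) = 1/9.
z_2 = 1/(1/9 + 4) = 9/37.
z_3 = 1/(9/37 + 4) = 37/157.
z_4 = 1/(37/157 + 4) = 157/665.
z_5 = 1/(157/665 + 4) = 665/2817.

665/2817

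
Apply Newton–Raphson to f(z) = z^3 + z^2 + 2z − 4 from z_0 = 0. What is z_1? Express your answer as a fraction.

f'(z) = 3z^2 + 2z + 2.
f(0) = −4, f'(0) = 2, so z_1 = 0 − (−4)/2 = 2.

2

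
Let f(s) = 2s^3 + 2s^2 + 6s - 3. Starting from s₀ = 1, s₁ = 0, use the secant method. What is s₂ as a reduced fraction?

f(1) = 7, f(0) = -3. s₂ = 0 - (-3)·(0 - 1)/((-3) - 7) = 3/10.

3/10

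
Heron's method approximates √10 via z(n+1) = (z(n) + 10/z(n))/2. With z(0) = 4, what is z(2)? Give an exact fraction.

329/104

z(1) = (4 + 10/4)/2 = 13/4.
z(2) = (13/4 + 10/(13/4))/2 = 329/104.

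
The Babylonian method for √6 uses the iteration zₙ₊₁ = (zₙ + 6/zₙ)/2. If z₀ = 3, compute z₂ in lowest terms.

z₁ = (3 + 6/3)/2 = 5/2.
z₂ = (5/2 + 6/(5/2))/2 = 49/20.

49/20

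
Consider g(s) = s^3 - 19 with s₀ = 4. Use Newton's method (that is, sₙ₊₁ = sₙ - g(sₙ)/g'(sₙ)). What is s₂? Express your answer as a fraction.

g'(s) = 3s^2.
g(4) = 45, g'(4) = 48, so s₁ = 4 - 45/48 = 49/16.
g(49/16) = 39825/4096, g'(49/16) = 7203/256, so s₂ = (49/16) - (39825/4096)/(7203/256) = 52187/19208.

52187/19208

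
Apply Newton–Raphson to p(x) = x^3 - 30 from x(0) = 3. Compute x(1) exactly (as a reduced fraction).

28/9

p'(x) = 3x^2.
p(3) = -3, p'(3) = 27, so x(1) = 3 - (-3)/27 = 28/9.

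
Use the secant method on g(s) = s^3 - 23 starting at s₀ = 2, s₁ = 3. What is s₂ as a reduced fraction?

53/19

g(2) = -15, g(3) = 4. s₂ = 3 - 4·(3 - 2)/(4 - (-15)) = 53/19.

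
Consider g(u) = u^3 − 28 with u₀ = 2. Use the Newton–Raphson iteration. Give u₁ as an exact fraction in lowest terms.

11/3

g'(u) = 3u^2.
g(2) = −20, g'(2) = 12, so u₁ = 2 − (−20)/12 = 11/3.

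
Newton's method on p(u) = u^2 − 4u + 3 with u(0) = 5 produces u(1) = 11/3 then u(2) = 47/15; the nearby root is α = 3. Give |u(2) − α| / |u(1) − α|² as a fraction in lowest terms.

u(1) − α = 11/3 − 3 = 2/3, so |u(1) − α| = 2/3.
u(2) − α = 47/15 − 3 = 2/15, so |u(2) − α| = 2/15.
|u(1) − α|² = 4/9.
Ratio = (2/15) / (4/9) = 3/10.

3/10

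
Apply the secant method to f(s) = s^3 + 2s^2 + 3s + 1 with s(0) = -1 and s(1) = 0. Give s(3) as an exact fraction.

-4/9

f(-1) = -1, f(0) = 1. s(2) = 0 - 1·(0 - (-1))/(1 - (-1)) = -1/2.
f(0) = 1, f(-1/2) = -1/8. s(3) = (-1/2) - (-1/8)·((-1/2) - 0)/((-1/8) - 1) = -4/9.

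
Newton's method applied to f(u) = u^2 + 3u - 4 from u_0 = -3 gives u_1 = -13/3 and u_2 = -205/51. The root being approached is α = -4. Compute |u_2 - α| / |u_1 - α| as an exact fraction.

1/17

u_1 - α = -13/3 - (-4) = -13/3 + 4 = -1/3, so |u_1 - α| = 1/3.
u_2 - α = -205/51 - (-4) = -205/51 + 4 = -1/51, so |u_2 - α| = 1/51.
Ratio = (1/51) / (1/3) = 1/17.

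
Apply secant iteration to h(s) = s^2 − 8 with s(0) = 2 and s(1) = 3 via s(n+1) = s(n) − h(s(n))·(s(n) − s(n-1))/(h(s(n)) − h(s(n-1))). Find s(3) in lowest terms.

82/29

h(2) = −4, h(3) = 1. s(2) = 3 − 1·(3 − 2)/(1 − (−4)) = 14/5.
h(3) = 1, h(14/5) = −4/25. s(3) = (14/5) − (−4/25)·((14/5) − 3)/((−4/25) − 1) = 82/29.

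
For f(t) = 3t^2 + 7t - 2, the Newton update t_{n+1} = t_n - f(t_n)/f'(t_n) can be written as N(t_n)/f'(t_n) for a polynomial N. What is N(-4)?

f'(t) = 6t + 7.
N(t) = t·f'(t) - f(t) = t·(6t + 7) - (3t^2 + 7t - 2) = 3t^2 + 2.
N(-4) = 50.

50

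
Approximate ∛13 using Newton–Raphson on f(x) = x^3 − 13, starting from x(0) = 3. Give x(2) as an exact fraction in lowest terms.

857405/363609

f'(x) = 3x^2.
f(3) = 14, f'(3) = 27, so x(1) = 3 − 14/27 = 67/27.
f(67/27) = 44884/19683, f'(67/27) = 4489/243, so x(2) = (67/27) − (44884/19683)/(4489/243) = 857405/363609.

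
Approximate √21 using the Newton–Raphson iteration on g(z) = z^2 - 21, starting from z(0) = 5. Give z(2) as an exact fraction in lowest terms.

527/115

g'(z) = 2z.
g(5) = 4, g'(5) = 10, so z(1) = 5 - 4/10 = 23/5.
g(23/5) = 4/25, g'(23/5) = 46/5, so z(2) = (23/5) - (4/25)/(46/5) = 527/115.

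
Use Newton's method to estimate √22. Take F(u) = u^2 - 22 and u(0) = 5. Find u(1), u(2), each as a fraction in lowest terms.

F'(u) = 2u.
F(5) = 3, F'(5) = 10, so u(1) = 5 - 3/10 = 47/10.
F(47/10) = 9/100, F'(47/10) = 47/5, so u(2) = (47/10) - (9/100)/(47/5) = 4409/940.

u(1) = 47/10, u(2) = 4409/940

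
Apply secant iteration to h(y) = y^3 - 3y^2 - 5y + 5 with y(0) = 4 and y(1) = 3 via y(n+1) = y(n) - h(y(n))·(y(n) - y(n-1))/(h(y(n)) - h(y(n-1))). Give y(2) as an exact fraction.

h(4) = 1, h(3) = -10. y(2) = 3 - (-10)·(3 - 4)/((-10) - 1) = 43/11.

43/11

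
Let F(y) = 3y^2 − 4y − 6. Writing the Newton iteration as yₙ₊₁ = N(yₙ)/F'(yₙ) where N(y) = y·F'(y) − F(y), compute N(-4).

54

F'(y) = 6y − 4.
N(y) = y·F'(y) − F(y) = y·(6y − 4) − (3y^2 − 4y − 6) = 3y^2 + 6.
N(-4) = 54.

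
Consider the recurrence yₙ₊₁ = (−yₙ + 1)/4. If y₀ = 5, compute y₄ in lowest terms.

7/32

y₁ = (−5 + 1)/4 = −1.
y₂ = (−(−1) + 1)/4 = 1/2.
y₃ = (−(1/2) + 1)/4 = 1/8.
y₄ = (−(1/8) + 1)/4 = 7/32.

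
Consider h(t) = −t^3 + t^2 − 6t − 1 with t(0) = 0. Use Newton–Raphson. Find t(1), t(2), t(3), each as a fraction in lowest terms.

t(1) = −1/6, t(2) = −16/99, t(3) = −1003835/6211458

h'(t) = −3t^2 + 2t − 6.
h(0) = −1, h'(0) = −6, so t(1) = 0 − (−1)/(−6) = −1/6.
h(−1/6) = 7/216, h'(−1/6) = −77/12, so t(2) = (−1/6) − (7/216)/(−77/12) = −16/99.
h(−16/99) = 37/970299, h'(−16/99) = −20914/3267, so t(3) = (−16/99) − (37/970299)/(−20914/3267) = −1003835/6211458.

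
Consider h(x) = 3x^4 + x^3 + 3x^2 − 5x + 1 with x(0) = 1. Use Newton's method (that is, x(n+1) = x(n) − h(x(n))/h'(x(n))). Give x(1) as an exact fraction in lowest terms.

h'(x) = 12x^3 + 3x^2 + 6x − 5.
h(1) = 3, h'(1) = 16, so x(1) = 1 − 3/16 = 13/16.

13/16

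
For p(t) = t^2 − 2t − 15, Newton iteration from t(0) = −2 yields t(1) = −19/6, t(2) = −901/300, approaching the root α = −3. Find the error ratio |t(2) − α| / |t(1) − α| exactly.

t(1) − α = −19/6 − (−3) = −19/6 + 3 = −1/6, so |t(1) − α| = 1/6.
t(2) − α = −901/300 − (−3) = −901/300 + 3 = −1/300, so |t(2) − α| = 1/300.
Ratio = (1/300) / (1/6) = 1/50.

1/50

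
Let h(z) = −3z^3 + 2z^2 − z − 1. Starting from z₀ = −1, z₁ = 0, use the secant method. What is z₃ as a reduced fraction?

h(−1) = 5, h(0) = −1. z₂ = 0 − (−1)·(0 − (−1))/((−1) − 5) = −1/6.
h(0) = −1, h(−1/6) = −55/72. z₃ = (−1/6) − (−55/72)·((−1/6) − 0)/((−55/72) − (−1)) = −12/17.

−12/17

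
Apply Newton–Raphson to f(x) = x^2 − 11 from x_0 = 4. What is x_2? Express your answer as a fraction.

f'(x) = 2x.
f(4) = 5, f'(4) = 8, so x_1 = 4 − 5/8 = 27/8.
f(27/8) = 25/64, f'(27/8) = 27/4, so x_2 = (27/8) − (25/64)/(27/4) = 1433/432.

1433/432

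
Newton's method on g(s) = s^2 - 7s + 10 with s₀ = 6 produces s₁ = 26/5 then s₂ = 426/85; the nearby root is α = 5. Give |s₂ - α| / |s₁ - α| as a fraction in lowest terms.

1/17

s₁ - α = 26/5 - 5 = 1/5, so |s₁ - α| = 1/5.
s₂ - α = 426/85 - 5 = 1/85, so |s₂ - α| = 1/85.
Ratio = (1/85) / (1/5) = 1/17.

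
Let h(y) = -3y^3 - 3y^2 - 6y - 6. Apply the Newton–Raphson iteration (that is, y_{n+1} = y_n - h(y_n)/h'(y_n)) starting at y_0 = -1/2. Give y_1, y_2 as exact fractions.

y_1 = -8/7, y_2 = -631/623

h'(y) = -9y^2 - 6y - 6.
h(-1/2) = -27/8, h'(-1/2) = -21/4, so y_1 = (-1/2) - (-27/8)/(-21/4) = -8/7.
h(-8/7) = 486/343, h'(-8/7) = -534/49, so y_2 = (-8/7) - (486/343)/(-534/49) = -631/623.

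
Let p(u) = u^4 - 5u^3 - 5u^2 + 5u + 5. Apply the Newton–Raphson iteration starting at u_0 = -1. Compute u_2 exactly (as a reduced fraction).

-677/608

p'(u) = 4u^3 - 15u^2 - 10u + 5.
p(-1) = 1, p'(-1) = -4, so u_1 = (-1) - 1/(-4) = -3/4.
p(-3/4) = 221/256, p'(-3/4) = 19/8, so u_2 = (-3/4) - (221/256)/(19/8) = -677/608.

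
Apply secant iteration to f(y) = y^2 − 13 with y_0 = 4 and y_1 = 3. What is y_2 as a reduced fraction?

25/7

f(4) = 3, f(3) = −4. y_2 = 3 − (−4)·(3 − 4)/((−4) − 3) = 25/7.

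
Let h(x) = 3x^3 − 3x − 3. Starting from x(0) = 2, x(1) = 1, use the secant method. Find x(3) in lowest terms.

127/91

h(2) = 15, h(1) = −3. x(2) = 1 − (−3)·(1 − 2)/((−3) − 15) = 7/6.
h(1) = −3, h(7/6) = −125/72. x(3) = (7/6) − (−125/72)·((7/6) − 1)/((−125/72) − (−3)) = 127/91.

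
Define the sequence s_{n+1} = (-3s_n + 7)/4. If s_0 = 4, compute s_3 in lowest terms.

-17/64

s_1 = (-3·4 + 7)/4 = -5/4.
s_2 = (-3·(-5/4) + 7)/4 = 43/16.
s_3 = (-3·(43/16) + 7)/4 = -17/64.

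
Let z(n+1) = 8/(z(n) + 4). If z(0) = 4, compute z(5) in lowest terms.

z(1) = 8/(4 + 4) = 1.
z(2) = 8/(1 + 4) = 8/5.
z(3) = 8/(8/5 + 4) = 10/7.
z(4) = 8/(10/7 + 4) = 28/19.
z(5) = 8/(28/19 + 4) = 19/13.

19/13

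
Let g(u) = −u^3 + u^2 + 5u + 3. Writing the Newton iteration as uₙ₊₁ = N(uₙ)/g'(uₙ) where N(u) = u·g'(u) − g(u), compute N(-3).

60

g'(u) = −3u^2 + 2u + 5.
N(u) = u·g'(u) − g(u) = u·(−3u^2 + 2u + 5) − (−u^3 + u^2 + 5u + 3) = −2u^3 + u^2 − 3.
N(-3) = 60.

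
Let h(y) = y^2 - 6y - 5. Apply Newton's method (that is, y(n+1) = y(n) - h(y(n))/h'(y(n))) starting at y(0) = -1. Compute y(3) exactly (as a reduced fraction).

-79921/107760

h'(y) = 2y - 6.
h(-1) = 2, h'(-1) = -8, so y(1) = (-1) - 2/(-8) = -3/4.
h(-3/4) = 1/16, h'(-3/4) = -15/2, so y(2) = (-3/4) - (1/16)/(-15/2) = -89/120.
h(-89/120) = 1/14400, h'(-89/120) = -449/60, so y(3) = (-89/120) - (1/14400)/(-449/60) = -79921/107760.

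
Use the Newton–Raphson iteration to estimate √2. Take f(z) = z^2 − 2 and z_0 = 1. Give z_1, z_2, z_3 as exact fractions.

z_1 = 3/2, z_2 = 17/12, z_3 = 577/408

f'(z) = 2z.
f(1) = −1, f'(1) = 2, so z_1 = 1 − (−1)/2 = 3/2.
f(3/2) = 1/4, f'(3/2) = 3, so z_2 = (3/2) − (1/4)/3 = 17/12.
f(17/12) = 1/144, f'(17/12) = 17/6, so z_3 = (17/12) − (1/144)/(17/6) = 577/408.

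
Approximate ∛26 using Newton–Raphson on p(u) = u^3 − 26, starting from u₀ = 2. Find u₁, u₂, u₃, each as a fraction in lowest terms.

p'(u) = 3u^2.
p(2) = −18, p'(2) = 12, so u₁ = 2 − (−18)/12 = 7/2.
p(7/2) = 135/8, p'(7/2) = 147/4, so u₂ = (7/2) − (135/8)/(147/4) = 149/49.
p(149/49) = 249075/117649, p'(149/49) = 66603/2401, so u₃ = (149/49) − (249075/117649)/(66603/2401) = 3224924/1087849.

u₁ = 7/2, u₂ = 149/49, u₃ = 3224924/1087849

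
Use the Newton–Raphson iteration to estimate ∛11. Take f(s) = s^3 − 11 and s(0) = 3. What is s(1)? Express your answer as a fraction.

f'(s) = 3s^2.
f(3) = 16, f'(3) = 27, so s(1) = 3 − 16/27 = 65/27.

65/27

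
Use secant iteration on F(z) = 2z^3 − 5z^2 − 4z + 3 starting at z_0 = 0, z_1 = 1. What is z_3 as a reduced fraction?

F(0) = 3, F(1) = −4. z_2 = 1 − (−4)·(1 − 0)/((−4) − 3) = 3/7.
F(1) = −4, F(3/7) = 180/343. z_3 = (3/7) − (180/343)·((3/7) − 1)/((180/343) − (−4)) = 48/97.

48/97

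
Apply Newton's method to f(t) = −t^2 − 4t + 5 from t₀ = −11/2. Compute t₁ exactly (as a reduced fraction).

f'(t) = −2t − 4.
f(−11/2) = −13/4, f'(−11/2) = 7, so t₁ = (−11/2) − (−13/4)/7 = −141/28.

−141/28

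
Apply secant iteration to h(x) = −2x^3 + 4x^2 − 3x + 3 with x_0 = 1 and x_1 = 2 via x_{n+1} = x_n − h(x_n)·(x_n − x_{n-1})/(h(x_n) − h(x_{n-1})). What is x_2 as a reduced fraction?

7/5

h(1) = 2, h(2) = −3. x_2 = 2 − (−3)·(2 − 1)/((−3) − 2) = 7/5.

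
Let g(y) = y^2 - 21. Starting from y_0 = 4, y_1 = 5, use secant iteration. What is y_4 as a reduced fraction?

g(4) = -5, g(5) = 4. y_2 = 5 - 4·(5 - 4)/(4 - (-5)) = 41/9.
g(5) = 4, g(41/9) = -20/81. y_3 = (41/9) - (-20/81)·((41/9) - 5)/((-20/81) - 4) = 197/43.
g(41/9) = -20/81, g(197/43) = -20/1849. y_4 = (197/43) - (-20/1849)·((197/43) - (41/9))/((-20/1849) - (-20/81)) = 4051/884.

4051/884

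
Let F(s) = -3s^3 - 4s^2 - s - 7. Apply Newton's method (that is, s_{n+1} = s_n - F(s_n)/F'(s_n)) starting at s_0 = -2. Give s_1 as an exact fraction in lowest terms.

F'(s) = -9s^2 - 8s - 1.
F(-2) = 3, F'(-2) = -21, so s_1 = (-2) - 3/(-21) = -13/7.

-13/7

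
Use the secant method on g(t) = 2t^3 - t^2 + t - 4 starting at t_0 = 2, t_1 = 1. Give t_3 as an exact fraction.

g(2) = 10, g(1) = -2. t_2 = 1 - (-2)·(1 - 2)/((-2) - 10) = 7/6.
g(1) = -2, g(7/6) = -55/54. t_3 = (7/6) - (-55/54)·((7/6) - 1)/((-55/54) - (-2)) = 71/53.

71/53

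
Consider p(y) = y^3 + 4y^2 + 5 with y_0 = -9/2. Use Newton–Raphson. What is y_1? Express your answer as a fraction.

p'(y) = 3y^2 + 8y.
p(-9/2) = -41/8, p'(-9/2) = 99/4, so y_1 = (-9/2) - (-41/8)/(99/4) = -425/99.

-425/99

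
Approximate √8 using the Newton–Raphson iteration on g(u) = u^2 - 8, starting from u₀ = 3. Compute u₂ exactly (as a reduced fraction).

g'(u) = 2u.
g(3) = 1, g'(3) = 6, so u₁ = 3 - 1/6 = 17/6.
g(17/6) = 1/36, g'(17/6) = 17/3, so u₂ = (17/6) - (1/36)/(17/3) = 577/204.

577/204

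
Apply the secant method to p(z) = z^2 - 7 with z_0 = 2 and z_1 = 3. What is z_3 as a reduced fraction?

37/14

p(2) = -3, p(3) = 2. z_2 = 3 - 2·(3 - 2)/(2 - (-3)) = 13/5.
p(3) = 2, p(13/5) = -6/25. z_3 = (13/5) - (-6/25)·((13/5) - 3)/((-6/25) - 2) = 37/14.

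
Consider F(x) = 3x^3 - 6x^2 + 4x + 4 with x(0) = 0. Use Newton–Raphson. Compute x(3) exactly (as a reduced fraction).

-31369/60025

F'(x) = 9x^2 - 12x + 4.
F(0) = 4, F'(0) = 4, so x(1) = 0 - 4/4 = -1.
F(-1) = -9, F'(-1) = 25, so x(2) = (-1) - (-9)/25 = -16/25.
F(-16/25) = -28188/15625, F'(-16/25) = 9604/625, so x(3) = (-16/25) - (-28188/15625)/(9604/625) = -31369/60025.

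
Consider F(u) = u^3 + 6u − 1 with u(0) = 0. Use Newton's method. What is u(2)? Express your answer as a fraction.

109/657

F'(u) = 3u^2 + 6.
F(0) = −1, F'(0) = 6, so u(1) = 0 − (−1)/6 = 1/6.
F(1/6) = 1/216, F'(1/6) = 73/12, so u(2) = (1/6) − (1/216)/(73/12) = 109/657.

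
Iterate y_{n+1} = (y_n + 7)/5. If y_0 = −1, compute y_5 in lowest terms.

5466/3125

y_1 = ((−1) + 7)/5 = 6/5.
y_2 = ((6/5) + 7)/5 = 41/25.
y_3 = ((41/25) + 7)/5 = 216/125.
y_4 = ((216/125) + 7)/5 = 1091/625.
y_5 = ((1091/625) + 7)/5 = 5466/3125.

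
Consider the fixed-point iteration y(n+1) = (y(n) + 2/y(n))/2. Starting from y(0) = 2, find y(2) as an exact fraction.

17/12

y(1) = (2 + 2/2)/2 = 3/2.
y(2) = (3/2 + 2/(3/2))/2 = 17/12.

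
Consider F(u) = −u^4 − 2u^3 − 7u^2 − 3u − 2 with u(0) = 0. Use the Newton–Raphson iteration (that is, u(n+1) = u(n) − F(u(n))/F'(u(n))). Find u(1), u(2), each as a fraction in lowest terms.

F'(u) = −4u^3 − 6u^2 − 14u − 3.
F(0) = −2, F'(0) = −3, so u(1) = 0 − (−2)/(−3) = −2/3.
F(−2/3) = −220/81, F'(−2/3) = 131/27, so u(2) = (−2/3) − (−220/81)/(131/27) = −14/131.

u(1) = −2/3, u(2) = −14/131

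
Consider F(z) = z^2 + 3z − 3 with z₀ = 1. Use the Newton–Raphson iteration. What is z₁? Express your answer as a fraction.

F'(z) = 2z + 3.
F(1) = 1, F'(1) = 5, so z₁ = 1 − 1/5 = 4/5.

4/5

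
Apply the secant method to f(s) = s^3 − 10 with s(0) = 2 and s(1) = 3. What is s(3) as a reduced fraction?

15250/7129

f(2) = −2, f(3) = 17. s(2) = 3 − 17·(3 − 2)/(17 − (−2)) = 40/19.
f(3) = 17, f(40/19) = −4590/6859. s(3) = (40/19) − (−4590/6859)·((40/19) − 3)/((−4590/6859) − 17) = 15250/7129.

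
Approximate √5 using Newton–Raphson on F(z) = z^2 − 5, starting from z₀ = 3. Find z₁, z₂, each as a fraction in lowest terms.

z₁ = 7/3, z₂ = 47/21

F'(z) = 2z.
F(3) = 4, F'(3) = 6, so z₁ = 3 − 4/6 = 7/3.
F(7/3) = 4/9, F'(7/3) = 14/3, so z₂ = (7/3) − (4/9)/(14/3) = 47/21.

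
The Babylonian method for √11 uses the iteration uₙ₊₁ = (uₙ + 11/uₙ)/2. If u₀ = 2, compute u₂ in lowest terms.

401/120

u₁ = (2 + 11/2)/2 = 15/4.
u₂ = (15/4 + 11/(15/4))/2 = 401/120.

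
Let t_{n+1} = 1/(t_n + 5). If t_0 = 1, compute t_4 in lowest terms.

t_1 = 1/(1 + 5) = 1/6.
t_2 = 1/(1/6 + 5) = 6/31.
t_3 = 1/(6/31 + 5) = 31/161.
t_4 = 1/(31/161 + 5) = 161/836.

161/836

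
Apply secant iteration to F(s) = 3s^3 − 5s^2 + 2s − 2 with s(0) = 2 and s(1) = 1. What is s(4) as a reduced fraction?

83305/59049

F(2) = 6, F(1) = −2. s(2) = 1 − (−2)·(1 − 2)/((−2) − 6) = 5/4.
F(1) = −2, F(5/4) = −93/64. s(3) = (5/4) − (−93/64)·((5/4) − 1)/((−93/64) − (−2)) = 67/35.
F(5/4) = −93/64, F(67/35) = 195114/42875. s(4) = (67/35) − (195114/42875)·((67/35) − (5/4))/((195114/42875) − (−93/64)) = 83305/59049.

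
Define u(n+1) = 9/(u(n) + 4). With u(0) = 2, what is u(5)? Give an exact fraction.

3123/1946

u(1) = 9/(2 + 4) = 3/2.
u(2) = 9/(3/2 + 4) = 18/11.
u(3) = 9/(18/11 + 4) = 99/62.
u(4) = 9/(99/62 + 4) = 558/347.
u(5) = 9/(558/347 + 4) = 3123/1946.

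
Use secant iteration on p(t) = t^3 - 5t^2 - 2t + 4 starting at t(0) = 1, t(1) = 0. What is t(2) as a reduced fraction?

p(1) = -2, p(0) = 4. t(2) = 0 - 4·(0 - 1)/(4 - (-2)) = 2/3.

2/3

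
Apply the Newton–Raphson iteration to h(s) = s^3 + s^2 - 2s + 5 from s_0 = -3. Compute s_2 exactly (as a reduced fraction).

h'(s) = 3s^2 + 2s - 2.
h(-3) = -7, h'(-3) = 19, so s_1 = (-3) - (-7)/19 = -50/19.
h(-50/19) = -7105/6859, h'(-50/19) = 4878/361, so s_2 = (-50/19) - (-7105/6859)/(4878/361) = -236795/92682.

-236795/92682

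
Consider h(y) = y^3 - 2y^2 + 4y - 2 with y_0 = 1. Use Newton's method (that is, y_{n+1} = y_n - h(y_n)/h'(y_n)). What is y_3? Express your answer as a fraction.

h'(y) = 3y^2 - 4y + 4.
h(1) = 1, h'(1) = 3, so y_1 = 1 - 1/3 = 2/3.
h(2/3) = 2/27, h'(2/3) = 8/3, so y_2 = (2/3) - (2/27)/(8/3) = 23/36.
h(23/36) = -1/46656, h'(23/36) = 1153/432, so y_3 = (23/36) - (-1/46656)/(1153/432) = 39779/62262.

39779/62262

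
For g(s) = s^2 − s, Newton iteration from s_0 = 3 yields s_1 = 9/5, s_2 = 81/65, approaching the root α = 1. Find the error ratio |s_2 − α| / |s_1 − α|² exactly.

s_1 − α = 9/5 − 1 = 4/5, so |s_1 − α| = 4/5.
s_2 − α = 81/65 − 1 = 16/65, so |s_2 − α| = 16/65.
|s_1 − α|² = 16/25.
Ratio = (16/65) / (16/25) = 5/13.

5/13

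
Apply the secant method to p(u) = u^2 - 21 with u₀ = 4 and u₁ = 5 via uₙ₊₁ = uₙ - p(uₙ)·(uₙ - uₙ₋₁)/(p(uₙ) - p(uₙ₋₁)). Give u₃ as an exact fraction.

p(4) = -5, p(5) = 4. u₂ = 5 - 4·(5 - 4)/(4 - (-5)) = 41/9.
p(5) = 4, p(41/9) = -20/81. u₃ = (41/9) - (-20/81)·((41/9) - 5)/((-20/81) - 4) = 197/43.

197/43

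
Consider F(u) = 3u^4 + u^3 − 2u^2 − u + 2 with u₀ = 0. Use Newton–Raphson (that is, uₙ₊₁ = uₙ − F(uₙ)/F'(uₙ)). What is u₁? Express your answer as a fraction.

2

F'(u) = 12u^3 + 3u^2 − 4u − 1.
F(0) = 2, F'(0) = −1, so u₁ = 0 − 2/(−1) = 2.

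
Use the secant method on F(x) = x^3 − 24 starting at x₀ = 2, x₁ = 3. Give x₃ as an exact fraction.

8882/3081

F(2) = −16, F(3) = 3. x₂ = 3 − 3·(3 − 2)/(3 − (−16)) = 54/19.
F(3) = 3, F(54/19) = −7152/6859. x₃ = (54/19) − (−7152/6859)·((54/19) − 3)/((−7152/6859) − 3) = 8882/3081.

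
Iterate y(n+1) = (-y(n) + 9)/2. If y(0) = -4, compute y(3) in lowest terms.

31/8

y(1) = (-(-4) + 9)/2 = 13/2.
y(2) = (-(13/2) + 9)/2 = 5/4.
y(3) = (-(5/4) + 9)/2 = 31/8.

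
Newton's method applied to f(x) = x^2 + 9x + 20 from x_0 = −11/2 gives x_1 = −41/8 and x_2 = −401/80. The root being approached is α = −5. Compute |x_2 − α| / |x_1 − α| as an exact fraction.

1/10

x_1 − α = −41/8 − (−5) = −41/8 + 5 = −1/8, so |x_1 − α| = 1/8.
x_2 − α = −401/80 − (−5) = −401/80 + 5 = −1/80, so |x_2 − α| = 1/80.
Ratio = (1/80) / (1/8) = 1/10.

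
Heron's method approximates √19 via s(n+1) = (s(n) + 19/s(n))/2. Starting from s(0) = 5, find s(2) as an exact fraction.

s(1) = (5 + 19/5)/2 = 22/5.
s(2) = (22/5 + 19/(22/5))/2 = 959/220.

959/220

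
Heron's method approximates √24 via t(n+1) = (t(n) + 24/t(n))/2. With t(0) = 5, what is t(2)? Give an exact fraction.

t(1) = (5 + 24/5)/2 = 49/10.
t(2) = (49/10 + 24/(49/10))/2 = 4801/980.

4801/980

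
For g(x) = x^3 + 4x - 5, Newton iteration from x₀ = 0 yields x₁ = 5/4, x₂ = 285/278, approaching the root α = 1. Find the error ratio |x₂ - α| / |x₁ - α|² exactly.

56/139

x₁ - α = 5/4 - 1 = 1/4, so |x₁ - α| = 1/4.
x₂ - α = 285/278 - 1 = 7/278, so |x₂ - α| = 7/278.
|x₁ - α|² = 1/16.
Ratio = (7/278) / (1/16) = 56/139.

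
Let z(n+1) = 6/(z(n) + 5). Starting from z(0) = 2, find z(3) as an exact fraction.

246/247

z(1) = 6/(2 + 5) = 6/7.
z(2) = 6/(6/7 + 5) = 42/41.
z(3) = 6/(42/41 + 5) = 246/247.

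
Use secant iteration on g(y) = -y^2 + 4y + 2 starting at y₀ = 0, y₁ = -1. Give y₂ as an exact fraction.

g(0) = 2, g(-1) = -3. y₂ = (-1) - (-3)·((-1) - 0)/((-3) - 2) = -2/5.

-2/5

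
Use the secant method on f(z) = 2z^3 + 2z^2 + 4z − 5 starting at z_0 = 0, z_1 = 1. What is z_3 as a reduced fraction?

f(0) = −5, f(1) = 3. z_2 = 1 − 3·(1 − 0)/(3 − (−5)) = 5/8.
f(1) = 3, f(5/8) = −315/256. z_3 = (5/8) − (−315/256)·((5/8) − 1)/((−315/256) − 3) = 265/361.

265/361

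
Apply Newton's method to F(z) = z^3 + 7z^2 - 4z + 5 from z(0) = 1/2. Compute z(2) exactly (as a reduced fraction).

193/1660

F'(z) = 3z^2 + 14z - 4.
F(1/2) = 39/8, F'(1/2) = 15/4, so z(1) = (1/2) - (39/8)/(15/4) = -4/5.
F(-4/5) = 1521/125, F'(-4/5) = -332/25, so z(2) = (-4/5) - (1521/125)/(-332/25) = 193/1660.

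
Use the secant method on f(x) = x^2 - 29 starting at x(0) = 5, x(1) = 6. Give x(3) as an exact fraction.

673/125

f(5) = -4, f(6) = 7. x(2) = 6 - 7·(6 - 5)/(7 - (-4)) = 59/11.
f(6) = 7, f(59/11) = -28/121. x(3) = (59/11) - (-28/121)·((59/11) - 6)/((-28/121) - 7) = 673/125.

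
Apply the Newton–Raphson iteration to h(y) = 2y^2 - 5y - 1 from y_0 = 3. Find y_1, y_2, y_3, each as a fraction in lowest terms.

h'(y) = 4y - 5.
h(3) = 2, h'(3) = 7, so y_1 = 3 - 2/7 = 19/7.
h(19/7) = 8/49, h'(19/7) = 41/7, so y_2 = (19/7) - (8/49)/(41/7) = 771/287.
h(771/287) = 128/82369, h'(771/287) = 1649/287, so y_3 = (771/287) - (128/82369)/(1649/287) = 1271251/473263.

y_1 = 19/7, y_2 = 771/287, y_3 = 1271251/473263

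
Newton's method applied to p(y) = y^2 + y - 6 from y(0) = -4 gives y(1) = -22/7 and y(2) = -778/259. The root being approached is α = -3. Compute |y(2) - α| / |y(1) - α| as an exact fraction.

y(1) - α = -22/7 - (-3) = -22/7 + 3 = -1/7, so |y(1) - α| = 1/7.
y(2) - α = -778/259 - (-3) = -778/259 + 3 = -1/259, so |y(2) - α| = 1/259.
Ratio = (1/259) / (1/7) = 1/37.

1/37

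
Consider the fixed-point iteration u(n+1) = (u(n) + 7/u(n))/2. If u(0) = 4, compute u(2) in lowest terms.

u(1) = (4 + 7/4)/2 = 23/8.
u(2) = (23/8 + 7/(23/8))/2 = 977/368.

977/368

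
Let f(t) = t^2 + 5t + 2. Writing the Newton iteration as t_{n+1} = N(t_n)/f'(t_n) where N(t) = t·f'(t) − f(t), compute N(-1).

−1

f'(t) = 2t + 5.
N(t) = t·f'(t) − f(t) = t·(2t + 5) − (t^2 + 5t + 2) = t^2 − 2.
N(-1) = −1.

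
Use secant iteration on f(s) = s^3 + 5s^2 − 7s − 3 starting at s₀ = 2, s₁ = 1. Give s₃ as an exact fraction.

1373/923

f(2) = 11, f(1) = −4. s₂ = 1 − (−4)·(1 − 2)/((−4) − 11) = 19/15.
f(1) = −4, f(19/15) = −6116/3375. s₃ = (19/15) − (−6116/3375)·((19/15) − 1)/((−6116/3375) − (−4)) = 1373/923.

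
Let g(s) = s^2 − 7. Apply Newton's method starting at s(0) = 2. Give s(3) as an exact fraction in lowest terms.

108497/41008

g'(s) = 2s.
g(2) = −3, g'(2) = 4, so s(1) = 2 − (−3)/4 = 11/4.
g(11/4) = 9/16, g'(11/4) = 11/2, so s(2) = (11/4) − (9/16)/(11/2) = 233/88.
g(233/88) = 81/7744, g'(233/88) = 233/44, so s(3) = (233/88) − (81/7744)/(233/44) = 108497/41008.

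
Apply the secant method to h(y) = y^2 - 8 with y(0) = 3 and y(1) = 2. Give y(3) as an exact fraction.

17/6

h(3) = 1, h(2) = -4. y(2) = 2 - (-4)·(2 - 3)/((-4) - 1) = 14/5.
h(2) = -4, h(14/5) = -4/25. y(3) = (14/5) - (-4/25)·((14/5) - 2)/((-4/25) - (-4)) = 17/6.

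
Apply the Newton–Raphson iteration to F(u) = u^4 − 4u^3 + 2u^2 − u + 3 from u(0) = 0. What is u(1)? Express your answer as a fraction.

F'(u) = 4u^3 − 12u^2 + 4u − 1.
F(0) = 3, F'(0) = −1, so u(1) = 0 − 3/(−1) = 3.

3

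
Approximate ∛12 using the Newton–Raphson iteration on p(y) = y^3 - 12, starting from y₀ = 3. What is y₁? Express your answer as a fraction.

22/9

p'(y) = 3y^2.
p(3) = 15, p'(3) = 27, so y₁ = 3 - 15/27 = 22/9.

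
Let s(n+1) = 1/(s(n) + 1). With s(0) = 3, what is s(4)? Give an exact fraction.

9/14

s(1) = 1/(3 + 1) = 1/4.
s(2) = 1/(1/4 + 1) = 4/5.
s(3) = 1/(4/5 + 1) = 5/9.
s(4) = 1/(5/9 + 1) = 9/14.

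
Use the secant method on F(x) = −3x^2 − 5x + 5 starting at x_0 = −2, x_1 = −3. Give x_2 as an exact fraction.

F(−2) = 3, F(−3) = −7. x_2 = (−3) − (−7)·((−3) − (−2))/((−7) − 3) = −23/10.

−23/10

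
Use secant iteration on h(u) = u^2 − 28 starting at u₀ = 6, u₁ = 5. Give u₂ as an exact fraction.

58/11

h(6) = 8, h(5) = −3. u₂ = 5 − (−3)·(5 − 6)/((−3) − 8) = 58/11.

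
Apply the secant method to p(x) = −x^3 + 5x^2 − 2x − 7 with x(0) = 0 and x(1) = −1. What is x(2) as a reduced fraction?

−7/8

p(0) = −7, p(−1) = 1. x(2) = (−1) − 1·((−1) − 0)/(1 − (−7)) = −7/8.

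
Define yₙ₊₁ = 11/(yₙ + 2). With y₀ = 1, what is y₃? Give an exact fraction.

y₁ = 11/(1 + 2) = 11/3.
y₂ = 11/(11/3 + 2) = 33/17.
y₃ = 11/(33/17 + 2) = 187/67.

187/67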